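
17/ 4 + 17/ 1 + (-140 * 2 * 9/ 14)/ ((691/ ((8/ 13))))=757795/ 35932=21.09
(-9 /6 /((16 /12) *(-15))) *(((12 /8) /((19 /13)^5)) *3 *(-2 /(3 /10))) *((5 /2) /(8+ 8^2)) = -1856465 /158470336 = -0.01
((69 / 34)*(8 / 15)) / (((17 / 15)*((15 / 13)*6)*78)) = 23 / 13005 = 0.00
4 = 4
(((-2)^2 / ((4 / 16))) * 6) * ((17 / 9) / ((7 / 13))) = 7072 / 21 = 336.76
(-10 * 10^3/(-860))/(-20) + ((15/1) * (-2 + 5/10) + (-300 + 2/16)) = -111097/344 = -322.96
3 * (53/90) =53/30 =1.77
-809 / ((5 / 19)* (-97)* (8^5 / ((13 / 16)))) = 199823 / 254279680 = 0.00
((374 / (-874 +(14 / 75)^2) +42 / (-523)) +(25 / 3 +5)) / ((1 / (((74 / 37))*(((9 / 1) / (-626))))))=-0.37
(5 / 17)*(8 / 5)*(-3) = -24 / 17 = -1.41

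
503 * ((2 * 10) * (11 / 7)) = 110660 / 7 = 15808.57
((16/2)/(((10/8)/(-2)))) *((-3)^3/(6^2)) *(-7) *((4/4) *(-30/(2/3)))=3024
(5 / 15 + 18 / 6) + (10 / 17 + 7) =10.92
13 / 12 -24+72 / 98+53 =18121 / 588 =30.82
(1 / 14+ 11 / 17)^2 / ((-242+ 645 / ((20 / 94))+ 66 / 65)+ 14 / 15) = 1140399 / 6166634026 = 0.00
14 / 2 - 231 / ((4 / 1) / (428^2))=-10578869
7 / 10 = 0.70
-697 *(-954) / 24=110823 / 4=27705.75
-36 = -36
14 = 14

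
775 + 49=824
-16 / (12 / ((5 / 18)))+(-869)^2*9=183504113 / 27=6796448.63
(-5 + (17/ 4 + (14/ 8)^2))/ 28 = 37/ 448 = 0.08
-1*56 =-56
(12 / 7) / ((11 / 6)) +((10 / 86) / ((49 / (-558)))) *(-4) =144432 / 23177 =6.23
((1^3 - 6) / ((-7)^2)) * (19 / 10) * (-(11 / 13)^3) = 25289 / 215306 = 0.12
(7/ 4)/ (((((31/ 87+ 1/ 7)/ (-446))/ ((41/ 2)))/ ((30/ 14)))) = -83521305/ 1216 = -68685.28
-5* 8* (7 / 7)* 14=-560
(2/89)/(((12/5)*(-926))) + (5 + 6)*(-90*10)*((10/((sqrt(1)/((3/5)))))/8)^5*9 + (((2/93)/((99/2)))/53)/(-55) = -5986206393249718043/283118119637760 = -21143.85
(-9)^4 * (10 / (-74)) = -886.62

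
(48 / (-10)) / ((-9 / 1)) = 8 / 15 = 0.53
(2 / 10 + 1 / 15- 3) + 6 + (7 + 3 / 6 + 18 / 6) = 413 / 30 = 13.77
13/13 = 1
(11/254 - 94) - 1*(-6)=-87.96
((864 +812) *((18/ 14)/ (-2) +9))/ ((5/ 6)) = 588276/ 35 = 16807.89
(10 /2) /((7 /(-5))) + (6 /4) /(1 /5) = 55 /14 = 3.93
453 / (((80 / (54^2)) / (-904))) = -74633562 / 5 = -14926712.40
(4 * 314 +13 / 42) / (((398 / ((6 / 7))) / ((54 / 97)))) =1424655 / 945847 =1.51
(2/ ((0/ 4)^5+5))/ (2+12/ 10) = 1/ 8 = 0.12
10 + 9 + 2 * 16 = 51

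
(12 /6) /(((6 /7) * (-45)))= -7 /135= -0.05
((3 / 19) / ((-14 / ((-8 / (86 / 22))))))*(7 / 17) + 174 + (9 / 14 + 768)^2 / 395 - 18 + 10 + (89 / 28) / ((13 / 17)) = 11643523309381 / 6989361470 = 1665.89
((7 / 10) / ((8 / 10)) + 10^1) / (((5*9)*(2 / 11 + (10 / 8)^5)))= 40832 / 546345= 0.07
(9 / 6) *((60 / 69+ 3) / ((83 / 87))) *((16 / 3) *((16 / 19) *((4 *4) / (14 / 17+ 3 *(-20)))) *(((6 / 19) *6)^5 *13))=-105953179412201472 / 45174725174987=-2345.41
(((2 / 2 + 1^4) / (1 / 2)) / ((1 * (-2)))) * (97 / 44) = -97 / 22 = -4.41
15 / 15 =1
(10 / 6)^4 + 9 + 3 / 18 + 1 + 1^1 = 3059 / 162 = 18.88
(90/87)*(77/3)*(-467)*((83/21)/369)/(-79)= 1.68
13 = 13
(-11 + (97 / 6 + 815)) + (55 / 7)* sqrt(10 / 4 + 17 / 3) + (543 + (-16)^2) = 55* sqrt(6) / 6 + 9715 / 6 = 1641.62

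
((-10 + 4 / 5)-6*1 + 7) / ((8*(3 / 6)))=-41 / 20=-2.05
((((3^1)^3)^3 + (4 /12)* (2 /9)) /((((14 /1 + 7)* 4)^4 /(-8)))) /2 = -531443 /336063168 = -0.00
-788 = -788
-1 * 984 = -984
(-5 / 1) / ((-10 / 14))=7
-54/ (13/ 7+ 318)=-378/ 2239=-0.17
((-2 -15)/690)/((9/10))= -17/621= -0.03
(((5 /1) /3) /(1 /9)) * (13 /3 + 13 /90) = 403 /6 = 67.17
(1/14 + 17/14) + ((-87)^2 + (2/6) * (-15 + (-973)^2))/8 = 6786163/168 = 40393.83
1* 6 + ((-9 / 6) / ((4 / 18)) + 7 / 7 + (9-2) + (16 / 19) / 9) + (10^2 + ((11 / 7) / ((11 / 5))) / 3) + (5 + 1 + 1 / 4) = 272513 / 2394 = 113.83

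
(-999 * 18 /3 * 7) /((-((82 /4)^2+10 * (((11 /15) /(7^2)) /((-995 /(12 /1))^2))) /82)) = 667622344964400 /81547373449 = 8186.93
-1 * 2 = -2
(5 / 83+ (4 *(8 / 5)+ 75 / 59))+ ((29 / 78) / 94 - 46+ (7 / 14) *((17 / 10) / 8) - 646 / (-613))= -32666304388027 / 880385794080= -37.10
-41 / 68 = -0.60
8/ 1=8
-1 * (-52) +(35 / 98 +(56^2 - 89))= 43391 / 14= 3099.36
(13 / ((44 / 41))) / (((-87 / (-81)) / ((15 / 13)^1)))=16605 / 1276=13.01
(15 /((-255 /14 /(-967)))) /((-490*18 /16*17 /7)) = -7736 /13005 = -0.59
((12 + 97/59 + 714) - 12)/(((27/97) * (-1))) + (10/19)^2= -1478363491/575073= -2570.74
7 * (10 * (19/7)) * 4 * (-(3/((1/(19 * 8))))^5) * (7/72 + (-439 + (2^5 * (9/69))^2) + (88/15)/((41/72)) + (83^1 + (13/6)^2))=105130952977553755766784/21689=4847201483588628141.77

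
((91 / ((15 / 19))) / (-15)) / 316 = -1729 / 71100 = -0.02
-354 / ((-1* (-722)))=-177 / 361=-0.49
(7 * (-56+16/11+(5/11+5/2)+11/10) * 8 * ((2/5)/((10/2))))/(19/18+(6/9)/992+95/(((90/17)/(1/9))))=-12495700224/168491125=-74.16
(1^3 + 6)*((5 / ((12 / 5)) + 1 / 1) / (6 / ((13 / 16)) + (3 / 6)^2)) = 2.83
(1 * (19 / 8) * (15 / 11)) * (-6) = -855 / 44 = -19.43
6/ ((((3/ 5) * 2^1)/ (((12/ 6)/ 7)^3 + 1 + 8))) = 15475/ 343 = 45.12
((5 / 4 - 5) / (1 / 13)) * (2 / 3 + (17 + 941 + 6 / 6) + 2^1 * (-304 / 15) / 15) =-2799121 / 60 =-46652.02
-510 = -510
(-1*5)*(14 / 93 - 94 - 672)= 356120 / 93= 3829.25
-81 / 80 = -1.01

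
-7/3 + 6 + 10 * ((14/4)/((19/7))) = 16.56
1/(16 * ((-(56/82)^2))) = -1681/12544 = -0.13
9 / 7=1.29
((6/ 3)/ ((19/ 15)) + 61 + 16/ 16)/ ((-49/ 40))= -51.90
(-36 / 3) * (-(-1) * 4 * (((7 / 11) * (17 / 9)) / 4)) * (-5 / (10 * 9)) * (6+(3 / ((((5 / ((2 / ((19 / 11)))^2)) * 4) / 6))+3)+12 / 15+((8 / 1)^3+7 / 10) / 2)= 45941497 / 214434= 214.25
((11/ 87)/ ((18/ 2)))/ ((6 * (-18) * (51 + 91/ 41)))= -451/ 184518648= -0.00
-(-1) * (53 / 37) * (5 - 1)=212 / 37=5.73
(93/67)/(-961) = -3/2077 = -0.00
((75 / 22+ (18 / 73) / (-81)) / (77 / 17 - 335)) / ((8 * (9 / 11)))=-836927 / 531507744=-0.00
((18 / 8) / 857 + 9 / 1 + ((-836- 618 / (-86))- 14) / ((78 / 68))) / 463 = -4172207135 / 2661674028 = -1.57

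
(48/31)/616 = 6/2387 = 0.00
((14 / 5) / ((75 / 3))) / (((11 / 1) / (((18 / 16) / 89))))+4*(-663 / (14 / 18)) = -11683385559 / 3426500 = -3409.71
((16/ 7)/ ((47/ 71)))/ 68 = 284/ 5593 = 0.05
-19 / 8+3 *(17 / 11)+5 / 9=2231 / 792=2.82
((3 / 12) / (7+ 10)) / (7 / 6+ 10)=3 / 2278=0.00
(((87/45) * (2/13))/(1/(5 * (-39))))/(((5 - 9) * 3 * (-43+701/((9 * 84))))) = -3654/31807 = -0.11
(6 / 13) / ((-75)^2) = 2 / 24375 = 0.00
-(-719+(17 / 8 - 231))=947.88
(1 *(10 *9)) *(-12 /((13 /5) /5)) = -27000 /13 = -2076.92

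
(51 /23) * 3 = 153 /23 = 6.65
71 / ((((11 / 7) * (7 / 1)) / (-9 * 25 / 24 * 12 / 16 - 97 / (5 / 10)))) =-456743 / 352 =-1297.57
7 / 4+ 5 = 6.75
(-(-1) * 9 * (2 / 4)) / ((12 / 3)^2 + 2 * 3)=9 / 44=0.20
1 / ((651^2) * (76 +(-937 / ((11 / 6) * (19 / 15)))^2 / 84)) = 0.00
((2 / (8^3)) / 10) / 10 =1 / 25600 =0.00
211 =211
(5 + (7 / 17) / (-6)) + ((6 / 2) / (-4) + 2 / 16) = 1757 / 408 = 4.31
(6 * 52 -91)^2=48841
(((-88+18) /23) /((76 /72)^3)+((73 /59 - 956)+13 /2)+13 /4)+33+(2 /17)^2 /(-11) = -108248826411373 /118356242708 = -914.60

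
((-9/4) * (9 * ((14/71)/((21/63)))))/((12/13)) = -7371/568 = -12.98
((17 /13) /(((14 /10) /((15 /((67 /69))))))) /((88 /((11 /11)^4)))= 87975 /536536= 0.16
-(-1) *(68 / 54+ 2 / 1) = 3.26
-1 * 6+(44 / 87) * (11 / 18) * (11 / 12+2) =-23953 / 4698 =-5.10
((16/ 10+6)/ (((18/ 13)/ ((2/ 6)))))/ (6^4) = 247/ 174960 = 0.00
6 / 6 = 1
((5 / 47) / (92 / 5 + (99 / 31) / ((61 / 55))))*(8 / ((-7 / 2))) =-756400 / 66193813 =-0.01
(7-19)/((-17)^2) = -12/289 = -0.04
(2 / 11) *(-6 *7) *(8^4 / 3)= -114688 / 11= -10426.18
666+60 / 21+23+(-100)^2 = 74843 / 7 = 10691.86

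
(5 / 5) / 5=1 / 5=0.20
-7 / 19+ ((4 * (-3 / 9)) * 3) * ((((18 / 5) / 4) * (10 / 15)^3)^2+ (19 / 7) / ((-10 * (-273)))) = -1788697 / 2723175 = -0.66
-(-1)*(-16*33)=-528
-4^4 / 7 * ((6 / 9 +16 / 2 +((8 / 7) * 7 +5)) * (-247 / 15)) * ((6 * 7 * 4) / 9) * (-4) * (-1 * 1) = 26304512 / 27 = 974241.19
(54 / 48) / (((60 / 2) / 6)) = 9 / 40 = 0.22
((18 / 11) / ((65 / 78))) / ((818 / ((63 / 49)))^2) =2187 / 450822295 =0.00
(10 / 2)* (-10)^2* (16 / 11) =8000 / 11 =727.27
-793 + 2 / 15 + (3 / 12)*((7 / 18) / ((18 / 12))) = -428113 / 540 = -792.80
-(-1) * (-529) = -529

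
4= 4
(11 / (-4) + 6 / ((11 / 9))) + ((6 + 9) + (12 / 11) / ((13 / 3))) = 9959 / 572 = 17.41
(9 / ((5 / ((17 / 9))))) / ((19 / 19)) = 17 / 5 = 3.40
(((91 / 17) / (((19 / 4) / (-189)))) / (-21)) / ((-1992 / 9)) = -2457 / 53618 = -0.05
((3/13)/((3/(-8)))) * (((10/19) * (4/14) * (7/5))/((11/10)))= -320/2717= -0.12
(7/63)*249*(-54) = -1494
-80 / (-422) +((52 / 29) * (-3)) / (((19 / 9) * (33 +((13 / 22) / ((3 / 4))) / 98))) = 0.11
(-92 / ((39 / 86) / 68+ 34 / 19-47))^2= 104495499068416 / 25227424881481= 4.14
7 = 7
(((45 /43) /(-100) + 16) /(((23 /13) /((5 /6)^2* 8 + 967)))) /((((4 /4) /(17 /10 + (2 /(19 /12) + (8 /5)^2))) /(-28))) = -6385591871659 /4697750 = -1359287.29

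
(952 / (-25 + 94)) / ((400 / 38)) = 1.31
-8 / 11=-0.73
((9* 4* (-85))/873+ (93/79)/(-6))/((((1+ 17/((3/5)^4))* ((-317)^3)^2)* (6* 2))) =-1531629/665996006310940933705456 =-0.00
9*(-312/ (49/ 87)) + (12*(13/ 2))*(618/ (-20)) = -1811979/ 245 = -7395.83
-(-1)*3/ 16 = 3/ 16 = 0.19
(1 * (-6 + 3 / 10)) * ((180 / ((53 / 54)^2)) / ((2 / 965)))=-1443551220 / 2809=-513902.18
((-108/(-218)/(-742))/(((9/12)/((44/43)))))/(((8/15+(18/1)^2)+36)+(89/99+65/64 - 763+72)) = 50181120/18099151681933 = 0.00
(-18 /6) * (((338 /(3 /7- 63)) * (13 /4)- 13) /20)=4.58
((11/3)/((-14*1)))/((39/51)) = -187/546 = -0.34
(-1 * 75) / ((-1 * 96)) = 25 / 32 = 0.78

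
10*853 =8530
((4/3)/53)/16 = 1/636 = 0.00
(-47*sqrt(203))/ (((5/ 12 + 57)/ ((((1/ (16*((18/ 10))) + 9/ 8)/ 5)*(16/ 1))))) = -31396*sqrt(203)/ 10335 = -43.28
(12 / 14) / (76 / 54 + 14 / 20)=1620 / 3983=0.41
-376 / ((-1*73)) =376 / 73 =5.15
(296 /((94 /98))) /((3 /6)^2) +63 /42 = 116173 /94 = 1235.88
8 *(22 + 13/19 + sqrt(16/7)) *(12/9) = 128 *sqrt(7)/21 + 13792/57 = 258.09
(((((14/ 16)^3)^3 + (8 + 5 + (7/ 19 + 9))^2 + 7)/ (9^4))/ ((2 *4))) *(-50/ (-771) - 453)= -8589526847966043779/ 1960791825274896384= -4.38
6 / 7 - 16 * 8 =-890 / 7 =-127.14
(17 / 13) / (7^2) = 0.03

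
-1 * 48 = -48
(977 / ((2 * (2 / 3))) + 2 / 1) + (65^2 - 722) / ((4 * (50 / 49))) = 1592.98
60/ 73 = 0.82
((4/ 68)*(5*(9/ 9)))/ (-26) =-5/ 442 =-0.01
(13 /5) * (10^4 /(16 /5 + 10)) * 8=520000 /33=15757.58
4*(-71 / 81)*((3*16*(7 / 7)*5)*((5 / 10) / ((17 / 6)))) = -22720 / 153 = -148.50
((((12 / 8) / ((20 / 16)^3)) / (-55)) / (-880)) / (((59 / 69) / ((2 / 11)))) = 828 / 245403125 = 0.00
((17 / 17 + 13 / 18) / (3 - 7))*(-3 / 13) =31 / 312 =0.10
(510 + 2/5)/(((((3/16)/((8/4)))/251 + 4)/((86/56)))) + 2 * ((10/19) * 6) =392872552/1942465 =202.25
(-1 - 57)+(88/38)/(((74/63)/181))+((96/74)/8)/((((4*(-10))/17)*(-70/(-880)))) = 7331902/24605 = 297.98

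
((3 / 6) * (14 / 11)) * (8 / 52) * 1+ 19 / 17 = 1.22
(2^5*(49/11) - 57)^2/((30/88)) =3541924/165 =21466.21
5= 5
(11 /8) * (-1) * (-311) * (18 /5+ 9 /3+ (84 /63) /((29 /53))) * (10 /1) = 13447951 /348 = 38643.54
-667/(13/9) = -6003/13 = -461.77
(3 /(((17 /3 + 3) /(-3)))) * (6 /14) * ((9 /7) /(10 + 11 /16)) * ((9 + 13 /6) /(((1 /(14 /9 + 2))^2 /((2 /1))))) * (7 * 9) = -1646592 /1729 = -952.34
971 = 971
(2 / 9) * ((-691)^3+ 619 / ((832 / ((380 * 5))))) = -22875698381 / 312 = -73319546.09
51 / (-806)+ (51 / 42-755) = -2126608 / 2821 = -753.85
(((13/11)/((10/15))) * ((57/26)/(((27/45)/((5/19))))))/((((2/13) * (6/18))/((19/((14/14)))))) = 55575/88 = 631.53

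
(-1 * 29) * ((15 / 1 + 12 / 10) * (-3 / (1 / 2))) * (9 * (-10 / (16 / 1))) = -15855.75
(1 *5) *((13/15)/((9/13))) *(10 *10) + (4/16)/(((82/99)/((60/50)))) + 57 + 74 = 16766359/22140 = 757.29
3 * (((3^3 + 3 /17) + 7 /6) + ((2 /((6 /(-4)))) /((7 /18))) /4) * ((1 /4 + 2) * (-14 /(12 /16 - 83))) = 176625 /5593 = 31.58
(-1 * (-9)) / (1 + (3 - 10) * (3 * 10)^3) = -9 / 188999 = -0.00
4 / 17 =0.24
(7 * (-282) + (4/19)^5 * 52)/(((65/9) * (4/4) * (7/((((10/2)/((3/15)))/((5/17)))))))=-747828225234/225325009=-3318.89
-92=-92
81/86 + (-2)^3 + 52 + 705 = 64495/86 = 749.94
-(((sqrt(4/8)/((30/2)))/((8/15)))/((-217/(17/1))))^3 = 4913 * sqrt(2)/20927105024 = 0.00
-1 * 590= -590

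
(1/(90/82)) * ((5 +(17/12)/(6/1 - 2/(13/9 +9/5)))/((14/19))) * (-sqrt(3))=-19335559 * sqrt(3)/2971080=-11.27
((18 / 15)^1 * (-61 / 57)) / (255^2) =-122 / 6177375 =-0.00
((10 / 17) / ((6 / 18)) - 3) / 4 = -21 / 68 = -0.31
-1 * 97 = -97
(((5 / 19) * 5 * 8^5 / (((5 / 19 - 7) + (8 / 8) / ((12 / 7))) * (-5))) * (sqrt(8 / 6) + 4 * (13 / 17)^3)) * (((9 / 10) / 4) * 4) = 1179648 * sqrt(3) / 1403 + 15550119936 / 6892939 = 3712.26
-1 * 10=-10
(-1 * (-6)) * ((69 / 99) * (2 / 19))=92 / 209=0.44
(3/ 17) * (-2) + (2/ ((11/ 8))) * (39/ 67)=6186/ 12529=0.49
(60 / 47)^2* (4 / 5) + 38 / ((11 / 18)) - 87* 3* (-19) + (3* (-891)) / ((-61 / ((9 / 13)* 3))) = 98532495090 / 19269107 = 5113.50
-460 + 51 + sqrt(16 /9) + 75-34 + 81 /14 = -15157 /42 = -360.88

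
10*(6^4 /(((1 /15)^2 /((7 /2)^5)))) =1531537875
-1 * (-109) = 109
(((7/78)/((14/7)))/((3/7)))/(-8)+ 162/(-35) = -608243/131040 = -4.64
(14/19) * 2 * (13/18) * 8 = 1456/171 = 8.51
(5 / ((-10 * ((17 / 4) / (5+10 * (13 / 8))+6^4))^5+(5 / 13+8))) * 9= -585 / 4756674547063069862707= -0.00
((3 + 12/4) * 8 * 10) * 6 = 2880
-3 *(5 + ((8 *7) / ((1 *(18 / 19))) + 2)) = -198.33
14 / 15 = 0.93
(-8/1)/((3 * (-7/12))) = 32/7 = 4.57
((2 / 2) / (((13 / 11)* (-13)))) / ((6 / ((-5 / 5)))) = 11 / 1014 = 0.01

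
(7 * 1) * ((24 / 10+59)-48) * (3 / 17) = 1407 / 85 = 16.55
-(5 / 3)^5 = -3125 / 243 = -12.86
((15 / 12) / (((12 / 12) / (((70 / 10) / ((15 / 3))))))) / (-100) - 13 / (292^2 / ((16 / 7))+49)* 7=-5319 / 266800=-0.02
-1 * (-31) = 31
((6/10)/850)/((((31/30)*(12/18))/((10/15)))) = 9/13175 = 0.00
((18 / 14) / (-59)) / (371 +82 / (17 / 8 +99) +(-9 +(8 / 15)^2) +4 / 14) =-1638225 / 27317650888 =-0.00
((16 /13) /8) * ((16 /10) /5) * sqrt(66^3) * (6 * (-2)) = -12672 * sqrt(66) /325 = -316.76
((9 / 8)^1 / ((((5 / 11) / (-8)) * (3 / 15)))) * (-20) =1980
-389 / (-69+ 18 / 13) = 5057 / 879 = 5.75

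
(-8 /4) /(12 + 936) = -1 /474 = -0.00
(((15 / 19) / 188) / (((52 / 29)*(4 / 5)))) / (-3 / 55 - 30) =-1375 / 14116544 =-0.00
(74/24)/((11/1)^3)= 37/15972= 0.00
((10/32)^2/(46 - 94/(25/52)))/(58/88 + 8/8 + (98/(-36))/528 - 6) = 1125/7485968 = 0.00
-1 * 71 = -71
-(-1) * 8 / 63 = 8 / 63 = 0.13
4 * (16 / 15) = 64 / 15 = 4.27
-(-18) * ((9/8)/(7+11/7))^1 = 189/80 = 2.36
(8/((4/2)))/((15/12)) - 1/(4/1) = 59/20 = 2.95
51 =51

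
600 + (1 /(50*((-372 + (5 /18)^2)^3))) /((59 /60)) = 309718283458920205656 /516197139098540465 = 600.00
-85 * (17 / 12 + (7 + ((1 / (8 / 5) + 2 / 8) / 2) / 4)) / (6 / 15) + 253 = -598573 / 384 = -1558.78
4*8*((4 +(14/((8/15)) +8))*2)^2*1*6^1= 1123632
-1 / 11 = -0.09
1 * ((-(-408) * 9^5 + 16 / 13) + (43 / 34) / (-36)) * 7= 2683462570103 / 15912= 168643952.37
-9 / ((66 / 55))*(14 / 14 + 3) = -30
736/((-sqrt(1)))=-736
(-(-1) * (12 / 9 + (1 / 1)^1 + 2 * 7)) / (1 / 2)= 98 / 3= 32.67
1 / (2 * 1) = 1 / 2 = 0.50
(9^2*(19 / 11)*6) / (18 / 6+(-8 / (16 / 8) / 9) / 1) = 83106 / 253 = 328.48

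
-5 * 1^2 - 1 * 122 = -127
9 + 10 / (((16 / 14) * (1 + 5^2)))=971 / 104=9.34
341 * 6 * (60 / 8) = 15345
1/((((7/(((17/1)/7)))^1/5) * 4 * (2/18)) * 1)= 765/196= 3.90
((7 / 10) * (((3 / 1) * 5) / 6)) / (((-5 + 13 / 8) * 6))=-7 / 81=-0.09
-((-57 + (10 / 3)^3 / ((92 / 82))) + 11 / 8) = 112345 / 4968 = 22.61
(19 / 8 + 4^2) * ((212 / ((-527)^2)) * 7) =54537 / 555458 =0.10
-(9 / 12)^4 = -81 / 256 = -0.32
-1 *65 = -65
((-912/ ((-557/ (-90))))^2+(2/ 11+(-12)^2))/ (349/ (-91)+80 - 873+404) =-3394320261787/ 60999296886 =-55.65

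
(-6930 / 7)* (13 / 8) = -6435 / 4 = -1608.75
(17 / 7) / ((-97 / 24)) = -408 / 679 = -0.60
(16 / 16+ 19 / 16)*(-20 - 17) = -1295 / 16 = -80.94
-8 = -8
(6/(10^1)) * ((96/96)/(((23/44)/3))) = 396/115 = 3.44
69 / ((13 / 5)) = 345 / 13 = 26.54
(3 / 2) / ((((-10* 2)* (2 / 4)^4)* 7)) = -6 / 35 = -0.17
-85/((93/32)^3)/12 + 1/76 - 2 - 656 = -120723361817/183393396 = -658.28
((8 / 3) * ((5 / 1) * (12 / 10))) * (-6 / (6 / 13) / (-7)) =208 / 7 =29.71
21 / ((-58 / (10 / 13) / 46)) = -12.81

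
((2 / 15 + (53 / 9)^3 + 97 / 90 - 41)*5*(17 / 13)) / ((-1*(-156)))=20378053 / 2956824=6.89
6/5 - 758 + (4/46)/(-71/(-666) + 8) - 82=-520791678/620885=-838.79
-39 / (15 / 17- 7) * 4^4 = 1632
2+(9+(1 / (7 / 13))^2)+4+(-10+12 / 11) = 5142 / 539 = 9.54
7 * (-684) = -4788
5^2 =25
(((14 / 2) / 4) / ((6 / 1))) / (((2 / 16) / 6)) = 14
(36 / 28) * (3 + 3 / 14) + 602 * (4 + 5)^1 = 531369 / 98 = 5422.13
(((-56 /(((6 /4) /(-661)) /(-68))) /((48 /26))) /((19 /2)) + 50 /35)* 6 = -229051588 /399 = -574064.13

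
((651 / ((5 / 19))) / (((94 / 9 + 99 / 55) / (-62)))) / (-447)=121086 / 4321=28.02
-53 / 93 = -0.57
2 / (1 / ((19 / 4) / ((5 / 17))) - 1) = -2.13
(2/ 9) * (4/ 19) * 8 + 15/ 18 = 413/ 342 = 1.21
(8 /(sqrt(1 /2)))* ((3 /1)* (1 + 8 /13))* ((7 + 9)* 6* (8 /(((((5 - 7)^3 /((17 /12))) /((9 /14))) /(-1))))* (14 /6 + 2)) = 14688* sqrt(2) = 20771.97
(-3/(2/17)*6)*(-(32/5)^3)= 5013504/125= 40108.03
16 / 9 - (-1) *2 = 34 / 9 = 3.78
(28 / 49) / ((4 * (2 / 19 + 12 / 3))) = 19 / 546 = 0.03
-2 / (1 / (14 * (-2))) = 56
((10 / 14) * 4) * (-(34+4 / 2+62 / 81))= -59560 / 567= -105.04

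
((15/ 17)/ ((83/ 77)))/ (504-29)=231/ 134045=0.00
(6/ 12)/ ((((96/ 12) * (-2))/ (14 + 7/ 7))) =-15/ 32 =-0.47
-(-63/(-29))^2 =-3969/841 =-4.72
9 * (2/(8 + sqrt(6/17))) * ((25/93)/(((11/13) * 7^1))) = 132600/1291367 - 975 * sqrt(102)/1291367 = 0.10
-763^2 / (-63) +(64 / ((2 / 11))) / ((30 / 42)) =438011 / 45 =9733.58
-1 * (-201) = 201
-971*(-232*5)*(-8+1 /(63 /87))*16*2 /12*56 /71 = -10020098560 /639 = -15680905.41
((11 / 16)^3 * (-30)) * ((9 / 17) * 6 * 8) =-539055 / 2176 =-247.73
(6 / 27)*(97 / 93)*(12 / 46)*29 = 1.75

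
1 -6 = -5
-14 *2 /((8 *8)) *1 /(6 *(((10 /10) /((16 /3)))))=-7 /18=-0.39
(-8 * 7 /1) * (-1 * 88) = 4928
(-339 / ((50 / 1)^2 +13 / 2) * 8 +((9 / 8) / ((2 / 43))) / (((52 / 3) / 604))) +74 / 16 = 294176119 / 347568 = 846.38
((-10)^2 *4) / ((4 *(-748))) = -0.13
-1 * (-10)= 10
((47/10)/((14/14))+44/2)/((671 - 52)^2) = 267/3831610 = 0.00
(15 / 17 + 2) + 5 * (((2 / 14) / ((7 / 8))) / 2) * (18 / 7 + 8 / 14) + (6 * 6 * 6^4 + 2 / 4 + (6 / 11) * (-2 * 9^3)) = 5883704271 / 128282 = 45865.39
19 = 19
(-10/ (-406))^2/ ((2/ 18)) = 225/ 41209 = 0.01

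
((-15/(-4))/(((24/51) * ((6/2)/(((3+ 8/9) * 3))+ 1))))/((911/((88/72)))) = 2975/349824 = 0.01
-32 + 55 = 23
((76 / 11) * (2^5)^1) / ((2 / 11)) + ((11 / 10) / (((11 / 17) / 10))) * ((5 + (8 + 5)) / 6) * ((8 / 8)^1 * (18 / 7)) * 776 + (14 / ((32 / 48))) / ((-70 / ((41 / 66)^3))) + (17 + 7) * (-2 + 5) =691316232433 / 6708240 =103054.79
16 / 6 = 8 / 3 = 2.67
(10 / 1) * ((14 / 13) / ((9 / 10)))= 1400 / 117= 11.97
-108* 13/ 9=-156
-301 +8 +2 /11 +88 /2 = -2737 /11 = -248.82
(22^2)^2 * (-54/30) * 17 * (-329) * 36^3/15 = 183385206918144/25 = 7335408276725.76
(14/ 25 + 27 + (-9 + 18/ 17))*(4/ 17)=4.62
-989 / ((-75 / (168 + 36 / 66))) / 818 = 305601 / 112475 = 2.72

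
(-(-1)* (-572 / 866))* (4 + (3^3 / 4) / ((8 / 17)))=-83941 / 6928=-12.12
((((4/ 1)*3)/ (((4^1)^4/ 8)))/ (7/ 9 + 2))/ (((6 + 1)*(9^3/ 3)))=1/ 12600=0.00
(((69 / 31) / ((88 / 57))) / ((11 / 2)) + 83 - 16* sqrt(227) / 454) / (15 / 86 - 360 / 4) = -10743679 / 11590590 + 688* sqrt(227) / 1753575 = -0.92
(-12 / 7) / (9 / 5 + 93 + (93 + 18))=-20 / 2401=-0.01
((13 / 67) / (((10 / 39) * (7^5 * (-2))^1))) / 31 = -0.00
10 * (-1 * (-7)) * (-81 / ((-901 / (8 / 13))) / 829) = 45360 / 9710077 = 0.00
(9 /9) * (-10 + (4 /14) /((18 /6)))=-208 /21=-9.90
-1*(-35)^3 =42875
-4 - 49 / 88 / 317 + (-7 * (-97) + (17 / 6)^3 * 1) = 131383727 / 188298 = 697.74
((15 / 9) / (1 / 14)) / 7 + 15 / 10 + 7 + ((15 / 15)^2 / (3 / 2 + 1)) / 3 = 359 / 30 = 11.97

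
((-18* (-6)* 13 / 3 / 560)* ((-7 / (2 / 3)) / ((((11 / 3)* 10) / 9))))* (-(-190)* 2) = -180063 / 220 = -818.47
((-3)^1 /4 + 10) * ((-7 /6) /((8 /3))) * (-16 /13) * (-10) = -1295 /26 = -49.81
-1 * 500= -500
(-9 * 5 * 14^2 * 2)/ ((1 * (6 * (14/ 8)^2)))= -960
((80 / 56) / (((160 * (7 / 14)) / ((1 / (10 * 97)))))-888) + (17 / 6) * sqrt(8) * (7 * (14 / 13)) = -48236159 / 54320 + 1666 * sqrt(2) / 39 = -827.59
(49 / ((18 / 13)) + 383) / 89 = 4.70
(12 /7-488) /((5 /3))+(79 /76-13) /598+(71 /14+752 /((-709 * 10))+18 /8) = -9169789843 /32222632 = -284.58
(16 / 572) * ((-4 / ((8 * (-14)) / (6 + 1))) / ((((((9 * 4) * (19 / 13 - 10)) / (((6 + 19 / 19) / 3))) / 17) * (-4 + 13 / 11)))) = 119 / 371628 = 0.00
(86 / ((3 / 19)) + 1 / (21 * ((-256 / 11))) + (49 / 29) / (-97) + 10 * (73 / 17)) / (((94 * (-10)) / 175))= -251767611815 / 2301529088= -109.39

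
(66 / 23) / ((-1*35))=-0.08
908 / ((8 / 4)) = 454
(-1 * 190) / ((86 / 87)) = -8265 / 43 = -192.21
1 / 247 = 0.00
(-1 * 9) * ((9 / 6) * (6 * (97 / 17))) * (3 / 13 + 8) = -3804.07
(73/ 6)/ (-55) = -73/ 330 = -0.22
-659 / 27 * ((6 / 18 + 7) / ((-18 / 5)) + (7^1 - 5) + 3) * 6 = -105440 / 243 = -433.91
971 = 971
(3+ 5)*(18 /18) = 8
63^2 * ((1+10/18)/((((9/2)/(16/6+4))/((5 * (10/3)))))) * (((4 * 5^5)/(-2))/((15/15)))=-8575000000/9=-952777777.78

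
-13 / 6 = -2.17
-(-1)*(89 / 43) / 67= 89 / 2881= 0.03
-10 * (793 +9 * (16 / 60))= -7954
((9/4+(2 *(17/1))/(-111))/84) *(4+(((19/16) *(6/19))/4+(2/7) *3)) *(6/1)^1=957067/1392384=0.69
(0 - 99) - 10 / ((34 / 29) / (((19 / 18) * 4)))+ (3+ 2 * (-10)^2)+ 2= 10708 / 153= 69.99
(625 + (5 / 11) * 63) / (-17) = -7190 / 187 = -38.45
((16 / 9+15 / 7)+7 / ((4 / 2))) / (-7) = -935 / 882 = -1.06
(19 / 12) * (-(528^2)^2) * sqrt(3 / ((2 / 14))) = -563920253004.55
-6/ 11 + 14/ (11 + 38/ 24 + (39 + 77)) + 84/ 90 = 126472/ 254595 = 0.50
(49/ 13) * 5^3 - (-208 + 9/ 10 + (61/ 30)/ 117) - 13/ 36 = 677.88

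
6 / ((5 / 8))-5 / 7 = 311 / 35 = 8.89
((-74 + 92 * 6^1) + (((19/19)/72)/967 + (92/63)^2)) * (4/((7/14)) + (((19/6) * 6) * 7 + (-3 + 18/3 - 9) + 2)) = 2019664671889/30704184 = 65778.16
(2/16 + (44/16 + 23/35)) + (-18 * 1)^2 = 91709/280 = 327.53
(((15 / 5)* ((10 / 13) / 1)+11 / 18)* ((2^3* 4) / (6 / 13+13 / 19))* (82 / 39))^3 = 4935423436049258676224 / 980123169959037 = 5035513.48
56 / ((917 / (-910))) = -55.57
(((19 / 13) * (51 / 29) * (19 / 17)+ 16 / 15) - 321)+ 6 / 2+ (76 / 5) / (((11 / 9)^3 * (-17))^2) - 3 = -917925220169566 / 2895253284495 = -317.04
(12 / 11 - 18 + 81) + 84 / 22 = 747 / 11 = 67.91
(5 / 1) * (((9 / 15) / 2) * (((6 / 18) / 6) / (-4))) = -1 / 48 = -0.02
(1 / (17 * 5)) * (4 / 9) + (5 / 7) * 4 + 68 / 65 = 272092 / 69615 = 3.91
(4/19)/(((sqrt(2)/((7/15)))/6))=28* sqrt(2)/95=0.42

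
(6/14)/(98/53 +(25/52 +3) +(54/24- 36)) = -4134/274141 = -0.02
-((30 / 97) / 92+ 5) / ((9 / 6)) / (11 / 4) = -89300 / 73623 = -1.21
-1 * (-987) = 987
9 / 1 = 9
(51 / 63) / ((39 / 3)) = 17 / 273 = 0.06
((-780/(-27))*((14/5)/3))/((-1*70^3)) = -13/165375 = -0.00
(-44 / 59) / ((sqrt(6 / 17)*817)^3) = -187*sqrt(102) / 289574750403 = -0.00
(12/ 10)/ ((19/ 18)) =108/ 95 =1.14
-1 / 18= -0.06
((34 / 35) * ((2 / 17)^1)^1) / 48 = 1 / 420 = 0.00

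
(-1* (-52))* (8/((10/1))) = 208/5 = 41.60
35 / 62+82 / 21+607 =796133 / 1302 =611.47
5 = 5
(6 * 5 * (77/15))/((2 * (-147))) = -11/21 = -0.52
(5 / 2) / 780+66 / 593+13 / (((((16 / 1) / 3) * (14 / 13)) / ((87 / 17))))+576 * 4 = 203937980167 / 88067616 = 2315.70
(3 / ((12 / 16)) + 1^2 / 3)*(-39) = -169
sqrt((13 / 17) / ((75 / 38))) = sqrt(25194) / 255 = 0.62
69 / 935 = 0.07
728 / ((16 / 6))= 273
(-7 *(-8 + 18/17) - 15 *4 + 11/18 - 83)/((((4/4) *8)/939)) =-8984039/816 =-11009.85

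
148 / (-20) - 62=-347 / 5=-69.40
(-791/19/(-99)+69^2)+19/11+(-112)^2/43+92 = 416294183/80883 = 5146.87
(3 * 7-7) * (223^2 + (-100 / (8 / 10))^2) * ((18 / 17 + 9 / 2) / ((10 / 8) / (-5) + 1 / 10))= -576422280 / 17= -33907192.94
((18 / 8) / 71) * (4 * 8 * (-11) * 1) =-11.15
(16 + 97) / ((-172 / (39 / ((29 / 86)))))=-4407 / 58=-75.98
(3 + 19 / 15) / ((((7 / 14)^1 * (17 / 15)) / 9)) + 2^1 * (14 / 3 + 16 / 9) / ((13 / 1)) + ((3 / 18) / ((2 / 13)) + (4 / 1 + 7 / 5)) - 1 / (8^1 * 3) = 5982739 / 79560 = 75.20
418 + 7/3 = 1261/3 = 420.33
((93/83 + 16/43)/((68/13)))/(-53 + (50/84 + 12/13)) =-18905523/3410914714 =-0.01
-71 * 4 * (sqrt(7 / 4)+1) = -142 * sqrt(7) - 284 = -659.70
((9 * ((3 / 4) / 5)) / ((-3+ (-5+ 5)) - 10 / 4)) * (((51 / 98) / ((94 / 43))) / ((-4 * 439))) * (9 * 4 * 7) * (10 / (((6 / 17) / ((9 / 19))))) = 27177849 / 241488632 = 0.11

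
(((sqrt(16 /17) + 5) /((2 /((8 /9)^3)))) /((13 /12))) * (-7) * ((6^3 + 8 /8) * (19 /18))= -73884160 /28431 - 59107328 * sqrt(17) /483327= -3102.94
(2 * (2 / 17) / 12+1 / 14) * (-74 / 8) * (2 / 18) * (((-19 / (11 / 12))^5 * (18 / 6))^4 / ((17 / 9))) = -1169730456556540781544775078208959765965187653304320 / 1360973239748568898613623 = -859480864423639220053530300.00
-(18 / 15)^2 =-36 / 25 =-1.44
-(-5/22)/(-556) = -5/12232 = -0.00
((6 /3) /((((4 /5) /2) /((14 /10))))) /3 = 7 /3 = 2.33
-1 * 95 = -95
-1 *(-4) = 4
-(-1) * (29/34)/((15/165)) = 319/34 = 9.38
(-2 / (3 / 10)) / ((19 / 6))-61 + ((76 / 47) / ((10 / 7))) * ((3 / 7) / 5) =-1406659 / 22325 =-63.01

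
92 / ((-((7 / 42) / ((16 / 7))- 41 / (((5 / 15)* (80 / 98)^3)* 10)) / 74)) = 13071360000 / 43272481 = 302.07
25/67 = 0.37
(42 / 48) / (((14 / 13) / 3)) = 39 / 16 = 2.44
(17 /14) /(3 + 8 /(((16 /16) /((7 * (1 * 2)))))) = 17 /1610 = 0.01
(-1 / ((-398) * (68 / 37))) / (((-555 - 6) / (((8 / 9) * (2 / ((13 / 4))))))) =-296 / 222049971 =-0.00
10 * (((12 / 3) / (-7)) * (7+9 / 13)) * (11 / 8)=-60.44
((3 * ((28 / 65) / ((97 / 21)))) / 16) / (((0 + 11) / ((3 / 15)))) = 441 / 1387100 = 0.00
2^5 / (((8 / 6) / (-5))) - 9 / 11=-1329 / 11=-120.82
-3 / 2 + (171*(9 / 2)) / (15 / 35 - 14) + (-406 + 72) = -1961 / 5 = -392.20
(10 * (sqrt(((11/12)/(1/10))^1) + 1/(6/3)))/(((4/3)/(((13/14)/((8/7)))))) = 195/64 + 65 * sqrt(330)/64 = 21.50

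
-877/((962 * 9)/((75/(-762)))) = 21925/2199132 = 0.01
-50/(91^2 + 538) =-50/8819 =-0.01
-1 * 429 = -429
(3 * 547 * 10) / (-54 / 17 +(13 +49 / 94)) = 26223180 / 16531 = 1586.30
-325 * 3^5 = -78975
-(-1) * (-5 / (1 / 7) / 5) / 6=-7 / 6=-1.17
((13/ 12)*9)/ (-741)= -1/ 76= -0.01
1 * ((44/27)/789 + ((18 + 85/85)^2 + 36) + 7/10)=84722471/213030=397.70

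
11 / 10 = 1.10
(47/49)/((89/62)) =2914/4361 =0.67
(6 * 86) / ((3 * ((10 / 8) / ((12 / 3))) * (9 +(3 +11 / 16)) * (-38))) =-1.14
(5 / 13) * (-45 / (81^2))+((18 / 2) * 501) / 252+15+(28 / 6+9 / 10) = 51023827 / 1326780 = 38.46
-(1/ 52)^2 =-1/ 2704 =-0.00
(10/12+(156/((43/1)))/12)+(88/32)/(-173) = 99959/89268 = 1.12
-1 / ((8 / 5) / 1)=-5 / 8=-0.62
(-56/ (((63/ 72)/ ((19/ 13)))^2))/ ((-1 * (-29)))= -184832/ 34307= -5.39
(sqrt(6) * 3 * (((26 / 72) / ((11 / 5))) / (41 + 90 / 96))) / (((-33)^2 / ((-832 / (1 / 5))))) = -1081600 * sqrt(6) / 24113727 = -0.11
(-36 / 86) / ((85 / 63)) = -1134 / 3655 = -0.31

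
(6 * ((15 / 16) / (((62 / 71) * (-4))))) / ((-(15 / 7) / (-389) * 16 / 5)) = -2899995 / 31744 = -91.36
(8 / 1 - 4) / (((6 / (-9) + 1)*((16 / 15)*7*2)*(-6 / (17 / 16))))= -255 / 1792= -0.14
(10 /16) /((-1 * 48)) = -5 /384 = -0.01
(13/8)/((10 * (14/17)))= 221/1120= 0.20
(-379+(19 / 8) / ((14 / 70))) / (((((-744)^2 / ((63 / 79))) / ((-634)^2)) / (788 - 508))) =-72308367285 / 1214704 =-59527.56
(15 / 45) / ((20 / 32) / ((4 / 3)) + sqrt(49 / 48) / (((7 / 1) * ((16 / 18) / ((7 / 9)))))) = 240 / 313 - 112 * sqrt(3) / 939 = 0.56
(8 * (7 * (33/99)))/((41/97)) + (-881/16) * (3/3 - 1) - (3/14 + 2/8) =150497/3444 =43.70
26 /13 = 2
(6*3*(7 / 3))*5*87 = 18270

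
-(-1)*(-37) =-37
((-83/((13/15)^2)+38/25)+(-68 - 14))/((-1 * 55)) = 806903/232375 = 3.47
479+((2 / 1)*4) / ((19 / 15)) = 9221 / 19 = 485.32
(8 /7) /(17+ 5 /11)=0.07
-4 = -4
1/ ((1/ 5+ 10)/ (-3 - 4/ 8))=-35/ 102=-0.34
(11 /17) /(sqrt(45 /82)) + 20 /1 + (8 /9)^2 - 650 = -628.34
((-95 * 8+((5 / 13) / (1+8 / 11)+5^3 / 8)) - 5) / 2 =-1480325 / 3952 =-374.58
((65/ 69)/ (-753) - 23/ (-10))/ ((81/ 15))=1194361/ 2805678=0.43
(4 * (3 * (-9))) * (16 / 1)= -1728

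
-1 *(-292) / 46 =146 / 23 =6.35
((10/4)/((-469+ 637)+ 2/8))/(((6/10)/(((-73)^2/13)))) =266450/26247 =10.15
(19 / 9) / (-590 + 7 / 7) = -1 / 279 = -0.00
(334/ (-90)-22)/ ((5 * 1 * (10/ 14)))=-8099/ 1125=-7.20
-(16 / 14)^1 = -8 / 7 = -1.14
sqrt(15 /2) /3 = sqrt(30) /6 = 0.91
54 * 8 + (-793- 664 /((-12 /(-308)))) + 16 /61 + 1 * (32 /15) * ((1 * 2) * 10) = -1059005 /61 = -17360.74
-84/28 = -3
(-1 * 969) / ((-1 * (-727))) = -969 / 727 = -1.33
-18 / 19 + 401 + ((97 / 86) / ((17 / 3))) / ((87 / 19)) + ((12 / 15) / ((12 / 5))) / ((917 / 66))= 295568853519 / 738700354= 400.12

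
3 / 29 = 0.10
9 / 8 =1.12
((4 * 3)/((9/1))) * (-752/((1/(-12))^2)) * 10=-1443840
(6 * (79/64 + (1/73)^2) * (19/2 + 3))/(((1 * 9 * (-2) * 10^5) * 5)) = -84211/8185344000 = -0.00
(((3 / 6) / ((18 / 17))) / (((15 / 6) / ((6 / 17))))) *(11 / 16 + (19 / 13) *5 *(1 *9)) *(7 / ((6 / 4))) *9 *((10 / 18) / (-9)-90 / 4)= -70732291 / 16848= -4198.26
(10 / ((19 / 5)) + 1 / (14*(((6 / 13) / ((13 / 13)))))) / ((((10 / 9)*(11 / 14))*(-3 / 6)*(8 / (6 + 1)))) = -93387 / 16720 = -5.59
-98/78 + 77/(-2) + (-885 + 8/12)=-72079/78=-924.09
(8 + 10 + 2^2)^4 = 234256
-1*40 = -40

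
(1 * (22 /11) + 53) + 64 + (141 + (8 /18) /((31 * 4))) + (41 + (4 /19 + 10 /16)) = 12800393 /42408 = 301.84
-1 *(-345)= 345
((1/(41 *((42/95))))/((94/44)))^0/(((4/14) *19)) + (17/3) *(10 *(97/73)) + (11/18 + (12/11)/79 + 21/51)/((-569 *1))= 7920036417140/104930063271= 75.48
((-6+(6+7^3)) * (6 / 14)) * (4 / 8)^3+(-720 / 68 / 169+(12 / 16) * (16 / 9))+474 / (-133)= 147479749 / 9170616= 16.08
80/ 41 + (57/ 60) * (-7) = -3853/ 820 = -4.70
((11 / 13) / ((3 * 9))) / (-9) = -0.00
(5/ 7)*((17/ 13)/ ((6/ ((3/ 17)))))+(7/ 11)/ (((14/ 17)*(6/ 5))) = 8065/ 12012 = 0.67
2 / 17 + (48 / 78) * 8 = 1114 / 221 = 5.04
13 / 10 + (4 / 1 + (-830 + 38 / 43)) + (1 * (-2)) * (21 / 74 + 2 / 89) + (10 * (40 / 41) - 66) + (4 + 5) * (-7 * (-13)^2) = -669245839513 / 58055590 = -11527.67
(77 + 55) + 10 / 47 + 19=7107 / 47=151.21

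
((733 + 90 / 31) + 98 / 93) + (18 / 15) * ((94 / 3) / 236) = 20222786 / 27435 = 737.12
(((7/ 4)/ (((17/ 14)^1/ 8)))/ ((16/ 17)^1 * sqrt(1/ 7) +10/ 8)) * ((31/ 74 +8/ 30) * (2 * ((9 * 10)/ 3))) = 709982560/ 1719723 - 76367872 * sqrt(7)/ 1719723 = 295.36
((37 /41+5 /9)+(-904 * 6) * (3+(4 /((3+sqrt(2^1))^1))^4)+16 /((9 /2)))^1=-113299983766 /885969+183287808 * sqrt(2) /2401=-19924.17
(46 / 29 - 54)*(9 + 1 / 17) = -234080 / 493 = -474.81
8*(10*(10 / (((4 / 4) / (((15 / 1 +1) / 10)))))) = 1280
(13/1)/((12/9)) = 39/4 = 9.75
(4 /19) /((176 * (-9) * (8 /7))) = -7 /60192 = -0.00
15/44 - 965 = -42445/44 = -964.66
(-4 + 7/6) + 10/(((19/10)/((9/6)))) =577/114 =5.06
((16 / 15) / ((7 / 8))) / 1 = 128 / 105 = 1.22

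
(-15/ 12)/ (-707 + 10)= 5/ 2788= 0.00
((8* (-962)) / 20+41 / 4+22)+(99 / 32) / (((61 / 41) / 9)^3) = 12066943207 / 36316960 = 332.27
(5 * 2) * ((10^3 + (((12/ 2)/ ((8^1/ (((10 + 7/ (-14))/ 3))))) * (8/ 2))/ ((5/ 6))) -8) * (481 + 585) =10696244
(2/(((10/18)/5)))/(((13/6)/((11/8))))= 297/26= 11.42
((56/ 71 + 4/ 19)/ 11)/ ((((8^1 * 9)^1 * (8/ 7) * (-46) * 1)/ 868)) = -511903/ 24573384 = -0.02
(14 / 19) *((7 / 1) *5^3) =12250 / 19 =644.74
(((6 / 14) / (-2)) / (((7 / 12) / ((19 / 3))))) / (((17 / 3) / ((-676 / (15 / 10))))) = 154128 / 833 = 185.03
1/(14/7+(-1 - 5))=-1/4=-0.25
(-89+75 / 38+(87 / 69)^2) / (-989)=1717445 / 19880878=0.09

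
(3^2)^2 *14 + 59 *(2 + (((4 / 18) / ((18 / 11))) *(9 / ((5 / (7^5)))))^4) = 68926075680942035074319 / 4100625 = 16808675672840612.12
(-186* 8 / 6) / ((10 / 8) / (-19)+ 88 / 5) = -94240 / 6663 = -14.14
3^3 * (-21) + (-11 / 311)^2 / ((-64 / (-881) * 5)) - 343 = -28165048599 / 30950720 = -910.00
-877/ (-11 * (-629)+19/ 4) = -3508/ 27695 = -0.13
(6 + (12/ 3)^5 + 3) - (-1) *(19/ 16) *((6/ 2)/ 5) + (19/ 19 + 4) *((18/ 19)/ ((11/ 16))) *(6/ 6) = 17398873/ 16720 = 1040.60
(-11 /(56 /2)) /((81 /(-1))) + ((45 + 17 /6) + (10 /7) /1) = 111737 /2268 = 49.27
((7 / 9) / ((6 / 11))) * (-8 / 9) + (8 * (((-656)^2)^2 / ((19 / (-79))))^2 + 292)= 416084136356341502483877931192 / 87723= 4743158993152782080912394.00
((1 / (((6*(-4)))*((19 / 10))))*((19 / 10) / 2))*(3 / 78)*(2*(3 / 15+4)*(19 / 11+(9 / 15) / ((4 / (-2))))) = -1099 / 114400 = -0.01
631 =631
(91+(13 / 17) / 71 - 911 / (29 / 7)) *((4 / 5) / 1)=-18045556 / 175015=-103.11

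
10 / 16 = 5 / 8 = 0.62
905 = 905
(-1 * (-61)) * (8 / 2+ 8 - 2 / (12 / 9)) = 1281 / 2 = 640.50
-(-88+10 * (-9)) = 178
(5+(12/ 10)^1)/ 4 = 31/ 20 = 1.55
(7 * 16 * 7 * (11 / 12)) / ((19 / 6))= 4312 / 19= 226.95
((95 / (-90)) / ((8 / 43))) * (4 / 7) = -817 / 252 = -3.24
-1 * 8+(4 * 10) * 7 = 272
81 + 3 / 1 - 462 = -378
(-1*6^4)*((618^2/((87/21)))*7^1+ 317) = -24265615824/29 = -836745373.24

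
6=6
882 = 882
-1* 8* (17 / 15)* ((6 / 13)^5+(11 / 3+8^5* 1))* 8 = -39716019749824 / 16708185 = -2377039.74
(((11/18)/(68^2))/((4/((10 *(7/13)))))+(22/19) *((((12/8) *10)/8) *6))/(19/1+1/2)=535605235/801773856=0.67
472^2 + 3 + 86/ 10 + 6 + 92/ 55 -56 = 2450220/ 11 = 222747.27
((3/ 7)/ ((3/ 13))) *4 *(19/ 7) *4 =3952/ 49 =80.65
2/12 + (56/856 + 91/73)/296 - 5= -8373517/1734042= -4.83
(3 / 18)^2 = 1 / 36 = 0.03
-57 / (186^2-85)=-57 / 34511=-0.00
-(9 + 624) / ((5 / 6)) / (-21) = 1266 / 35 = 36.17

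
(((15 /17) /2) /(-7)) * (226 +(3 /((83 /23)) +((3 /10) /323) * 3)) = -182435871 /12761084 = -14.30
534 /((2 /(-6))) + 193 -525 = -1934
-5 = -5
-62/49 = -1.27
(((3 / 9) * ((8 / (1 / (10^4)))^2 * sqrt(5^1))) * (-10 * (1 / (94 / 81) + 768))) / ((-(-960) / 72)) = -2750763250005.83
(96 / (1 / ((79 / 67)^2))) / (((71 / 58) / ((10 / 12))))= 28958240 / 318719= 90.86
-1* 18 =-18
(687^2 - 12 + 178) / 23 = 472135 / 23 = 20527.61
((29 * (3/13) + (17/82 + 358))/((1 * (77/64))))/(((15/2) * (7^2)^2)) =1185472/70385315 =0.02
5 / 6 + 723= 4343 / 6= 723.83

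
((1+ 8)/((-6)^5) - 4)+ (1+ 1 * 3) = -1/864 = -0.00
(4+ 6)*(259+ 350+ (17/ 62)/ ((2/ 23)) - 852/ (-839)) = 6131.69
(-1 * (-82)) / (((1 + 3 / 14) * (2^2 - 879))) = -164 / 2125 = -0.08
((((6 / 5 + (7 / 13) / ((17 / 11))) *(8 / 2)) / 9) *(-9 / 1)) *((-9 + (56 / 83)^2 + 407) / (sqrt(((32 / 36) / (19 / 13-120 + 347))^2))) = -12554073647874 / 19792097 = -634297.30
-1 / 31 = -0.03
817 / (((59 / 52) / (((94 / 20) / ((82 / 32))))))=15973984 / 12095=1320.71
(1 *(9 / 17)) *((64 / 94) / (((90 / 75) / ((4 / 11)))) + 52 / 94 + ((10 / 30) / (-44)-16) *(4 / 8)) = -269661 / 70312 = -3.84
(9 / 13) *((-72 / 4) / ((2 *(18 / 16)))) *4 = -22.15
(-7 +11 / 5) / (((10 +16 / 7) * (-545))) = 84 / 117175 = 0.00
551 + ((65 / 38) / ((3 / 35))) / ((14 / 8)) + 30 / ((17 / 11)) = 563779 / 969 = 581.82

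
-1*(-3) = 3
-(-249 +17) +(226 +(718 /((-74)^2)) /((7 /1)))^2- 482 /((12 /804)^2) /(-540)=55323.31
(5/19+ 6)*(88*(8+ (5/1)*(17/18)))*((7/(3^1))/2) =4196654/513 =8180.61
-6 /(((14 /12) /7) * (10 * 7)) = -18 /35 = -0.51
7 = 7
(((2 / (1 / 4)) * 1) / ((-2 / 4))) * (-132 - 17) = 2384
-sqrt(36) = -6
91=91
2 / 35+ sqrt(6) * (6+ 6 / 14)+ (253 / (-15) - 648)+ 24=-13457 / 21+ 45 * sqrt(6) / 7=-625.06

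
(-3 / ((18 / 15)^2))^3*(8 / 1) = -15625 / 216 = -72.34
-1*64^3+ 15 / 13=-3407857 / 13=-262142.85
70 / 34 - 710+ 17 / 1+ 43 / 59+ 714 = 23859 / 1003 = 23.79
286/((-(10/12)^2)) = -10296/25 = -411.84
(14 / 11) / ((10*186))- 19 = -194363 / 10230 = -19.00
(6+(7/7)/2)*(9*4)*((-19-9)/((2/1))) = -3276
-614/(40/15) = -921/4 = -230.25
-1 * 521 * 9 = -4689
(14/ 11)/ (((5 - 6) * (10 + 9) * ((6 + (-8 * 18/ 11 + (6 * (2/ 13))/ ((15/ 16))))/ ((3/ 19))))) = 1365/ 788063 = 0.00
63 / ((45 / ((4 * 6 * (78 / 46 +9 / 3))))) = 18144 / 115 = 157.77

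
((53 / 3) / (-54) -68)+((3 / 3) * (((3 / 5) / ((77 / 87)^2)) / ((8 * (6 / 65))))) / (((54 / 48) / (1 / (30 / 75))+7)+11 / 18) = -190094092037 / 2787365196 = -68.20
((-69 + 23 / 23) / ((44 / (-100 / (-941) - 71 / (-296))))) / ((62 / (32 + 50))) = -67198467 / 94980776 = -0.71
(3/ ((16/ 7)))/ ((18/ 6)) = 7/ 16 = 0.44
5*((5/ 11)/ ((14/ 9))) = 225/ 154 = 1.46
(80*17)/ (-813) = -1360/ 813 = -1.67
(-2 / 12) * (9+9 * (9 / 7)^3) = -1608 / 343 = -4.69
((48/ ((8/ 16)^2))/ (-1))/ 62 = -96/ 31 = -3.10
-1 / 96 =-0.01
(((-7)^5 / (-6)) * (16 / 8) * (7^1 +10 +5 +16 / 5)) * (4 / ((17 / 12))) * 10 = 67765824 / 17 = 3986224.94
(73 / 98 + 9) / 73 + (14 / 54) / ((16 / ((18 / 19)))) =242779 / 1631112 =0.15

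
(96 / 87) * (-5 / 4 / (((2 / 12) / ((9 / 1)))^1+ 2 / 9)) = -2160 / 377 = -5.73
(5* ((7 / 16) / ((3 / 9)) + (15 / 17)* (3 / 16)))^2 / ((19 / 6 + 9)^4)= 81812025 / 32828366596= 0.00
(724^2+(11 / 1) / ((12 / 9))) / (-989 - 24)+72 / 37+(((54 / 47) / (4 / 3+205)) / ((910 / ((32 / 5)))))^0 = -514.51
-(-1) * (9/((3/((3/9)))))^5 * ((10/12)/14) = 5/84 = 0.06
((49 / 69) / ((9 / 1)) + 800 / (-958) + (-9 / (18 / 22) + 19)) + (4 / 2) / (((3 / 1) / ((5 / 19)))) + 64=403641791 / 5651721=71.42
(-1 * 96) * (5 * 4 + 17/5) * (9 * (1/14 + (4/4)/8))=-138996/35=-3971.31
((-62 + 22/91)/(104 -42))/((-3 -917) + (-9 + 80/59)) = 165790/154396151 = 0.00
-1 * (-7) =7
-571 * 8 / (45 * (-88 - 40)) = 0.79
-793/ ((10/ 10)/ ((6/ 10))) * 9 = -21411/ 5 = -4282.20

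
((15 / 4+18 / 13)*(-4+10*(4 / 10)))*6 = 0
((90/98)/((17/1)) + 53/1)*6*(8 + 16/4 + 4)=4242624/833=5093.19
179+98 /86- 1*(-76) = 11014 /43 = 256.14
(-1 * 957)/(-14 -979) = 319/331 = 0.96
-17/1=-17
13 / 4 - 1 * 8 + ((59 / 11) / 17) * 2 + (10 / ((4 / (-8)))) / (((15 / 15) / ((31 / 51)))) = -36523 / 2244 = -16.28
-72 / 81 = -8 / 9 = -0.89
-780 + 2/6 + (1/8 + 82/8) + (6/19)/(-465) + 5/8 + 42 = -726.67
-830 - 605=-1435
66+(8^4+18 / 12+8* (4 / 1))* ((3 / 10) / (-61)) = 55743 / 1220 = 45.69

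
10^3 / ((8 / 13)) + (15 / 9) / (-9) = 43870 / 27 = 1624.81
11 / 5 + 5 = 7.20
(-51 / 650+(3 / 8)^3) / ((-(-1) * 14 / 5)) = -4281 / 465920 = -0.01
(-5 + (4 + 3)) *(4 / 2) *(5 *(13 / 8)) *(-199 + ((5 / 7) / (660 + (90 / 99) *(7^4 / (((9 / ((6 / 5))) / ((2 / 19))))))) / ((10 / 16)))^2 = 1478156244224270585 / 1148518648802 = 1287011.10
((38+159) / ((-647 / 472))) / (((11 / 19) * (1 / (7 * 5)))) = -61834360 / 7117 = -8688.26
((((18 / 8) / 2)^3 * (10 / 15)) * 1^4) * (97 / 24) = 7857 / 2048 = 3.84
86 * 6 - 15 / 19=9789 / 19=515.21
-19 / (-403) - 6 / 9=-0.62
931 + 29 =960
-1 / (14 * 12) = -1 / 168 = -0.01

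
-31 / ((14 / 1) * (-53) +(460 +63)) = 31 / 219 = 0.14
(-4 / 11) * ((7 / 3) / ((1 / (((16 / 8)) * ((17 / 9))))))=-952 / 297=-3.21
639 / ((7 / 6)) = 3834 / 7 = 547.71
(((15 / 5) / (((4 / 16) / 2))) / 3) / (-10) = -4 / 5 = -0.80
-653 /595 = -1.10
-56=-56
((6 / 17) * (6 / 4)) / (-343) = -9 / 5831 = -0.00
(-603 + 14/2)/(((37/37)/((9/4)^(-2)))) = -9536/81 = -117.73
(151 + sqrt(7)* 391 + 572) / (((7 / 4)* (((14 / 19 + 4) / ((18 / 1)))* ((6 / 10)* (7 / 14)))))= 36632 / 7 + 59432* sqrt(7) / 21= 12720.87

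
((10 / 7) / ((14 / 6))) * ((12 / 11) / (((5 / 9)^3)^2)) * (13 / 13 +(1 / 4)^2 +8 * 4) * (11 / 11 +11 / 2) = 32892477813 / 6737500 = 4882.00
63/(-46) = -63/46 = -1.37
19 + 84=103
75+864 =939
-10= -10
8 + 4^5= 1032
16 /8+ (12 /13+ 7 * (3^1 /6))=167 /26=6.42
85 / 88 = 0.97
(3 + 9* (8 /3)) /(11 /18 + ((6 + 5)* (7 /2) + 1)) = 0.67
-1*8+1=-7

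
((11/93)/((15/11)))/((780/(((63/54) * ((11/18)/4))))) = 9317/470059200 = 0.00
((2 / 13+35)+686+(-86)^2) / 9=105523 / 117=901.91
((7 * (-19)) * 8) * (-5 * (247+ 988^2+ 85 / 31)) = 161026855920 / 31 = 5194414707.10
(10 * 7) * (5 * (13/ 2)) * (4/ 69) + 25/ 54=164375/ 1242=132.35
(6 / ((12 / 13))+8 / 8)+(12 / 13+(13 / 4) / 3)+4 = 13.51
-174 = -174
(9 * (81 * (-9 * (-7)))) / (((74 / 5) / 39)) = 8955765 / 74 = 121023.85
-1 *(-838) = 838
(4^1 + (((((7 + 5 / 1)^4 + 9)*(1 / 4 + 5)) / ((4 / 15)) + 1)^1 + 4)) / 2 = 6534819 / 32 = 204213.09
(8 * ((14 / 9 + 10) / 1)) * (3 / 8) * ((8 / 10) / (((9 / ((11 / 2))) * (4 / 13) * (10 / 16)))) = 59488 / 675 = 88.13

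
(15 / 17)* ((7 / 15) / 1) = 7 / 17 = 0.41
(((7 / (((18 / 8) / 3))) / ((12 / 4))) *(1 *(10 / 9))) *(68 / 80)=238 / 81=2.94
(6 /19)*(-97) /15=-194 /95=-2.04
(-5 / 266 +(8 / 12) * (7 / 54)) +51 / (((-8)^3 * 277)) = 102769361 / 1527869952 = 0.07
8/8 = 1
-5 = -5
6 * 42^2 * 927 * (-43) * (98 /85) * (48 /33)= -661521676032 /935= -707509813.94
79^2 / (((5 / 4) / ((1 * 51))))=1273164 / 5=254632.80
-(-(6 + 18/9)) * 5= 40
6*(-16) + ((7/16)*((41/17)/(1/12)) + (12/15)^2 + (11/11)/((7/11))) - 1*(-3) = -929709/11900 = -78.13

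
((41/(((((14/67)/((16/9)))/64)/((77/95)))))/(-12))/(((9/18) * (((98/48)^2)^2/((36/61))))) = -3421960667136/33407021795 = -102.43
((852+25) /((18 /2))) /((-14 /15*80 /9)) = -2631 /224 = -11.75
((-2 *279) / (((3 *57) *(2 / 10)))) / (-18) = 0.91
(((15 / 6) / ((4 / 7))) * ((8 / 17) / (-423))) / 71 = -35 / 510561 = -0.00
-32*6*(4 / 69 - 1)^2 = -170.38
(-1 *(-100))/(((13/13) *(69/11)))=1100/69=15.94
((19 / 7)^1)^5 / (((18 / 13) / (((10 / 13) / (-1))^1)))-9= -13741862 / 151263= -90.85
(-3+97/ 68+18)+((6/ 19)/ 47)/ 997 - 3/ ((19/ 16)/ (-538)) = 83280392453/ 60541828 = 1375.58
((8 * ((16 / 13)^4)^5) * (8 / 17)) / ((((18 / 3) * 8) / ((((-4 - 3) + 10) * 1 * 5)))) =24178516392292583494123520 / 323084384172973590459617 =74.84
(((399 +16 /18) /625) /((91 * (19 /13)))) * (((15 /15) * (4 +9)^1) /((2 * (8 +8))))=46787 /23940000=0.00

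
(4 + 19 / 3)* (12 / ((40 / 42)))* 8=5208 / 5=1041.60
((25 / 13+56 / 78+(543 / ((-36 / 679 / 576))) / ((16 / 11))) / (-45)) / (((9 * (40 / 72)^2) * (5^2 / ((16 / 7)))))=506146912 / 170625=2966.43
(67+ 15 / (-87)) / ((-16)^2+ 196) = 969 / 6554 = 0.15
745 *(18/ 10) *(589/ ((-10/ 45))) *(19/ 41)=-135064179/ 82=-1647124.13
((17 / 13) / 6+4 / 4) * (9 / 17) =285 / 442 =0.64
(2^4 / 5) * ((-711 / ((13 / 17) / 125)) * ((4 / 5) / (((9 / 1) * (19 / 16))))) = -6876160 / 247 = -27838.70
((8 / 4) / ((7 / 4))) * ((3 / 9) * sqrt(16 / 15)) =32 * sqrt(15) / 315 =0.39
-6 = -6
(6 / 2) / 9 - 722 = -2165 / 3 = -721.67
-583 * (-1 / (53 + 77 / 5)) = 2915 / 342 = 8.52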